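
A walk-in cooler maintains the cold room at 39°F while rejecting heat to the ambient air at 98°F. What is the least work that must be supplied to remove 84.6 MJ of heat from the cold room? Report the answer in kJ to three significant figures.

In absolute terms T_C = 277.04 K and T_H = 309.82 K, so ΔT = 32.78 K.
The reversible limit is COP_R = T_C/ΔT = 8.452, so W_min = Q_C/COP = Q_C·ΔT/T_C.
W_min = 84.60 × 32.78/277.04 = 10.01 MJ = 10010 kJ.

10000 kJ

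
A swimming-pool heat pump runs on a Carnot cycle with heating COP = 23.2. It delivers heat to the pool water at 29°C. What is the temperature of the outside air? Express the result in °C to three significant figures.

16.0 °C

COP_HP = T_H/(T_H − T_C) gives T_H − T_C = T_H/COP.
With T_H = 302.15 K, T_C = 302.15 × (1 − 1/23.2) = 289.13 K.
Converting, 289.13 K = 15.98°C.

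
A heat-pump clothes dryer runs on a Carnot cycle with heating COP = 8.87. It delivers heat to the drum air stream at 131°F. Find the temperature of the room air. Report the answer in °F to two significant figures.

COP_HP = T_H/(T_H − T_C) gives T_H − T_C = T_H/COP.
With T_H = 328.15 K, T_C = 328.15 × (1 − 1/8.87) = 291.15 K.
Converting, 291.15 K = 64.41°F.

64 °F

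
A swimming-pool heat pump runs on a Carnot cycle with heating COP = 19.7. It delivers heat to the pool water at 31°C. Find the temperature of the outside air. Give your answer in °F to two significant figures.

60 °F

COP_HP = T_H/(T_H − T_C) gives T_H − T_C = T_H/COP.
With T_H = 304.15 K, T_C = 304.15 × (1 − 1/19.7) = 288.71 K.
Converting, 288.71 K = 60.01°F.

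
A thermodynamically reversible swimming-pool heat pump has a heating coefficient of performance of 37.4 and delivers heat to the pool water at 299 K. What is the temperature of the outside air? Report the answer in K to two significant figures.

290 K

COP_HP = T_H/(T_H − T_C) gives T_H − T_C = T_H/COP.
With T_H = 299.00 K, T_C = 299.00 × (1 − 1/37.4) = 291.01 K.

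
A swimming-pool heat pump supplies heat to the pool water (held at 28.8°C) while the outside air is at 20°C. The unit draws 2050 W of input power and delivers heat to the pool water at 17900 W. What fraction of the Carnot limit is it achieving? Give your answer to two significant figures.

COP_actual = Q̇_H/Ẇ = 17900/2050 = 8.732.
In absolute terms T_C = 293.15 K and T_H = 301.95 K, so ΔT = 8.800 K.
COP_Carnot = T_H/ΔT = 301.95/8.800 = 34.31.
η_II = COP_actual/COP_Carnot = 8.732/34.31 = 0.2545.

0.25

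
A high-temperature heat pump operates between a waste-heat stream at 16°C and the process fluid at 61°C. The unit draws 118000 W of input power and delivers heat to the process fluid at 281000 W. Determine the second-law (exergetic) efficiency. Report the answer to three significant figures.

COP_actual = Q̇_H/Ẇ = 281000/118000 = 2.381.
In absolute terms T_C = 289.15 K and T_H = 334.15 K, so ΔT = 45.00 K.
COP_Carnot = T_H/ΔT = 334.15/45.00 = 7.426.
η_II = COP_actual/COP_Carnot = 2.381/7.426 = 0.3207.

0.321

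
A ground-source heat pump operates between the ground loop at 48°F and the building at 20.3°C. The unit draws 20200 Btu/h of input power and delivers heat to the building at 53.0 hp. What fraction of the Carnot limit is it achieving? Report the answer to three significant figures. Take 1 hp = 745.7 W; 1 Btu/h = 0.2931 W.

Converting, Q̇_H = 53.00 hp = 134800 Btu/h, so COP_actual = Q̇_H/Ẇ = 134800/20200 = 6.675.
In absolute terms T_C = 282.04 K and T_H = 293.45 K, so ΔT = 11.41 K.
COP_Carnot = T_H/ΔT = 293.45/11.41 = 25.72.
η_II = COP_actual/COP_Carnot = 6.675/25.72 = 0.2596.

0.260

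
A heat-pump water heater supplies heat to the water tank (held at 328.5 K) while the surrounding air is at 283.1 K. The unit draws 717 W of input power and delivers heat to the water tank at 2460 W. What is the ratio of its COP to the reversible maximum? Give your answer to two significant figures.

0.47

COP_actual = Q̇_H/Ẇ = 2460/717.0 = 3.431.
The reservoir spacing is ΔT = 328.5 − 283.1 = 45.40 K.
COP_Carnot = T_H/ΔT = 328.50/45.40 = 7.236.
η_II = COP_actual/COP_Carnot = 3.431/7.236 = 0.4742.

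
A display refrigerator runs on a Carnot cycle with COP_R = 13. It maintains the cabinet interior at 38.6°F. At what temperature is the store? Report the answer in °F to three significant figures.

76.9 °F

COP_R = T_C/(T_H − T_C) gives T_H − T_C = T_C/COP.
With T_C = 276.82 K, T_H = 276.82 × (1 + 1/13) = 298.11 K.
Converting, 298.11 K = 76.93°F.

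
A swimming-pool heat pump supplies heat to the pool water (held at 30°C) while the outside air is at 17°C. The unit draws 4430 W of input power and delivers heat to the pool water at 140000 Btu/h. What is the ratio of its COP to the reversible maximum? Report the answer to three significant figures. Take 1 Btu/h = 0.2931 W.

Converting, Q̇_H = 140000 Btu/h = 41030 W, so COP_actual = Q̇_H/Ẇ = 41030/4430 = 9.263.
In absolute terms T_C = 290.15 K and T_H = 303.15 K, so ΔT = 13.00 K.
COP_Carnot = T_H/ΔT = 303.15/13.00 = 23.32.
η_II = COP_actual/COP_Carnot = 9.263/23.32 = 0.3972.

0.397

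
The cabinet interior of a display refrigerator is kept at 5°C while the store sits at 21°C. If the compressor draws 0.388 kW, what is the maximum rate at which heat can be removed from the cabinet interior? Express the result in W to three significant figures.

6750 W

In absolute terms T_C = 278.15 K and T_H = 294.15 K, so ΔT = 16.00 K.
COP_Carnot = T_C/ΔT = 278.15/16.00 = 17.38.
Q̇_max = COP_Carnot × Ẇ = 17.38 × 0.3880 kW = 6.745 kW = 6745 W.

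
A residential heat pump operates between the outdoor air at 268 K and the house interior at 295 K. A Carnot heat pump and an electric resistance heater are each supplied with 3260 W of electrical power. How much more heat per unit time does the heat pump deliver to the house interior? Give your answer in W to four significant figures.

32360 W

The reservoir spacing is ΔT = 295 − 268 = 27.00 K.
COP_Carnot = T_H/ΔT = 295.00/27.00 = 10.93.
The heat pump delivers Q̇_H = COP × Ẇ = 35620 W; the resistance heater delivers Ẇ = 3260 W.
Extra = (COP − 1)·Ẇ = 32360 W.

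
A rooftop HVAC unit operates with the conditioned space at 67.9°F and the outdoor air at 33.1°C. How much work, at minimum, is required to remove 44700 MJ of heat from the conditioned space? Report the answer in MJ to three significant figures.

In absolute terms T_C = 293.09 K and T_H = 306.25 K, so ΔT = 13.16 K.
The reversible limit is COP_R = T_C/ΔT = 22.28, so W_min = Q_C/COP = Q_C·ΔT/T_C.
W_min = 44700 × 13.16/293.09 = 2006 MJ.

2010 MJ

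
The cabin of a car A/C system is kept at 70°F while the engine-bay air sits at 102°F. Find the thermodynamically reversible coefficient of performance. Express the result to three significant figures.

In absolute terms T_C = 294.26 K and T_H = 312.04 K, so ΔT = 17.78 K.
For a reversible cycle, COP_Carnot = T_C/ΔT = 294.26/17.78 = 16.55.

16.6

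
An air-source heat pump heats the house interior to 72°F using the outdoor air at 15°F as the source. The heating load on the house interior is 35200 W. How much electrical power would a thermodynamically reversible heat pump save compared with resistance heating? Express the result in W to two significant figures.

31000 W

In absolute terms T_C = 263.71 K and T_H = 295.37 K, so ΔT = 31.67 K.
COP_Carnot = T_H/ΔT = 295.37/31.67 = 9.328.
Resistance heating needs Ẇ_res = Q̇_H = 35200 W; the reversible heat pump needs only Ẇ_hp = Q̇_H/COP = 3774 W.
Saving = 35200 − 3774 = 31430 W.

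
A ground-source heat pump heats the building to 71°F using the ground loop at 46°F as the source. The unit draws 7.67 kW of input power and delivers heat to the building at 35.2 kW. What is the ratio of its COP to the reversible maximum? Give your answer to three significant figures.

COP_actual = Q̇_H/Ẇ = 35.20/7.670 = 4.589.
In absolute terms T_C = 280.93 K and T_H = 294.82 K, so ΔT = 13.89 K.
COP_Carnot = T_H/ΔT = 294.82/13.89 = 21.23.
η_II = COP_actual/COP_Carnot = 4.589/21.23 = 0.2162.

0.216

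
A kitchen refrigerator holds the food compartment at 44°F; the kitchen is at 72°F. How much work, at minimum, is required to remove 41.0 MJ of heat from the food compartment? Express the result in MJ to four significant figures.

2.279 MJ

In absolute terms T_C = 279.82 K and T_H = 295.37 K, so ΔT = 15.56 K.
The reversible limit is COP_R = T_C/ΔT = 17.99, so W_min = Q_C/COP = Q_C·ΔT/T_C.
W_min = 41.00 × 15.56/279.82 = 2.279 MJ.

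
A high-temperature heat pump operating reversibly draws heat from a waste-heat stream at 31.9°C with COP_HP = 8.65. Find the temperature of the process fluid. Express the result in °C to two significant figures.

COP_HP = T_H/(T_H − T_C) rearranges to T_H = COP·T_C/(COP − 1).
With T_C = 305.05 K, T_H = 8.65 × 305.05/7.650 = 344.93 K.
Converting, 344.93 K = 71.78°C.

72 °C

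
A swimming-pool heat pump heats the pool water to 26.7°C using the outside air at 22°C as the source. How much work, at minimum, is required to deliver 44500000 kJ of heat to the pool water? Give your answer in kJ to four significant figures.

697500 kJ

In absolute terms T_C = 295.15 K and T_H = 299.85 K, so ΔT = 4.700 K.
The reversible limit is COP_HP = T_H/ΔT = 63.80, so W_min = Q_H/COP = Q_H·ΔT/T_H.
W_min = 44500000 × 4.700/299.85 = 697500 kJ.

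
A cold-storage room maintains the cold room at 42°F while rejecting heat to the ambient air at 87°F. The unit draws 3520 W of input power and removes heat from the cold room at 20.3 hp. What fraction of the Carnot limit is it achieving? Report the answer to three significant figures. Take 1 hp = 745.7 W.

Converting, Q̇_C = 20.30 hp = 15140 W, so COP_actual = Q̇_C/Ẇ = 15140/3520 = 4.300.
In absolute terms T_C = 278.71 K and T_H = 303.71 K, so ΔT = 25.00 K.
COP_Carnot = T_C/ΔT = 278.71/25.00 = 11.15.
η_II = COP_actual/COP_Carnot = 4.300/11.15 = 0.3858.

0.386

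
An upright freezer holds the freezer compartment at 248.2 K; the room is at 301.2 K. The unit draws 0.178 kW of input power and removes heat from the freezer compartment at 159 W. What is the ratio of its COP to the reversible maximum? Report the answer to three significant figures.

Converting, Q̇_C = 159.0 W = 0.1590 kW, so COP_actual = Q̇_C/Ẇ = 0.1590/0.1780 = 0.8933.
The reservoir spacing is ΔT = 301.2 − 248.2 = 53.00 K.
COP_Carnot = T_C/ΔT = 248.20/53.00 = 4.683.
η_II = COP_actual/COP_Carnot = 0.8933/4.683 = 0.1907.

0.191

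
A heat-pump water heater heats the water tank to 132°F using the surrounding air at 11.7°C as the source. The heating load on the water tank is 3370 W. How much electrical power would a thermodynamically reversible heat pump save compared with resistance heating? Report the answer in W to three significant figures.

2920 W

In absolute terms T_C = 284.85 K and T_H = 328.71 K, so ΔT = 43.86 K.
COP_Carnot = T_H/ΔT = 328.71/43.86 = 7.495.
Resistance heating needs Ẇ_res = Q̇_H = 3370 W; the reversible heat pump needs only Ẇ_hp = Q̇_H/COP = 449.6 W.
Saving = 3370 − 449.6 = 2920 W.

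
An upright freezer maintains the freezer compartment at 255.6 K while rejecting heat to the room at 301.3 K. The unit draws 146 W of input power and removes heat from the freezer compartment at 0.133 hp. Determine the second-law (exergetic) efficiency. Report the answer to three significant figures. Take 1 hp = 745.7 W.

0.121

Converting, Q̇_C = 0.1330 hp = 99.18 W, so COP_actual = Q̇_C/Ẇ = 99.18/146.0 = 0.6793.
The reservoir spacing is ΔT = 301.3 − 255.6 = 45.70 K.
COP_Carnot = T_C/ΔT = 255.60/45.70 = 5.593.
η_II = COP_actual/COP_Carnot = 0.6793/5.593 = 0.1215.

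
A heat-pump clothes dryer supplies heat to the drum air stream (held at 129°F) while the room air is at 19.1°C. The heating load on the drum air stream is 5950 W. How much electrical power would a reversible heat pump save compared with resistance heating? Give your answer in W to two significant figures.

5300 W

In absolute terms T_C = 292.25 K and T_H = 327.04 K, so ΔT = 34.79 K.
COP_Carnot = T_H/ΔT = 327.04/34.79 = 9.401.
Resistance heating needs Ẇ_res = Q̇_H = 5950 W; the reversible heat pump needs only Ẇ_hp = Q̇_H/COP = 632.9 W.
Saving = 5950 − 632.9 = 5317 W.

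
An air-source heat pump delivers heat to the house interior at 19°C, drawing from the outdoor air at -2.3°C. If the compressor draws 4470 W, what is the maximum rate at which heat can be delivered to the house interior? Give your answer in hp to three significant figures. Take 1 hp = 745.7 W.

In absolute terms T_C = 270.85 K and T_H = 292.15 K, so ΔT = 21.30 K.
COP_Carnot = T_H/ΔT = 292.15/21.30 = 13.72.
Q̇_max = COP_Carnot × Ẇ = 13.72 × 4470 W = 61310 W = 82.22 hp.

82.2 hp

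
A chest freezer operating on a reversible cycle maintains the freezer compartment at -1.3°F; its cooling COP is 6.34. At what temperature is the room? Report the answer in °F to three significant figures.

COP_R = T_C/(T_H − T_C) gives T_H − T_C = T_C/COP.
With T_C = 254.65 K, T_H = 254.65 × (1 + 1/6.34) = 294.82 K.
Converting, 294.82 K = 71.00°F.

71.0 °F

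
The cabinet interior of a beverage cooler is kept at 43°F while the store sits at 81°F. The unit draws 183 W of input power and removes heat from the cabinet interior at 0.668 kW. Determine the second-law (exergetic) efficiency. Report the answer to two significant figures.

0.28

Converting, Q̇_C = 0.6680 kW = 668.0 W, so COP_actual = Q̇_C/Ẇ = 668.0/183.0 = 3.650.
In absolute terms T_C = 279.26 K and T_H = 300.37 K, so ΔT = 21.11 K.
COP_Carnot = T_C/ΔT = 279.26/21.11 = 13.23.
η_II = COP_actual/COP_Carnot = 3.650/13.23 = 0.2759.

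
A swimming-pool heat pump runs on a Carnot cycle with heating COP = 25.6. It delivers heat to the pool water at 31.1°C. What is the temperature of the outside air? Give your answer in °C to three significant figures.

19.2 °C

COP_HP = T_H/(T_H − T_C) gives T_H − T_C = T_H/COP.
With T_H = 304.25 K, T_C = 304.25 × (1 − 1/25.6) = 292.37 K.
Converting, 292.37 K = 19.22°C.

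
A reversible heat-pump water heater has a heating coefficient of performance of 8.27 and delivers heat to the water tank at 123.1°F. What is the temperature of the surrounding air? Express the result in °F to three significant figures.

52.6 °F

COP_HP = T_H/(T_H − T_C) gives T_H − T_C = T_H/COP.
With T_H = 323.76 K, T_C = 323.76 × (1 − 1/8.27) = 284.61 K.
Converting, 284.61 K = 52.63°F.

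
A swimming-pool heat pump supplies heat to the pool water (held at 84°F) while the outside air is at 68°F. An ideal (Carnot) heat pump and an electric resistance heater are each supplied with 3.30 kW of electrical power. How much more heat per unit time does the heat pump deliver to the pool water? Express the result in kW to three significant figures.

109 kW

In absolute terms T_C = 293.15 K and T_H = 302.04 K, so ΔT = 8.889 K.
COP_Carnot = T_H/ΔT = 302.04/8.889 = 33.98.
The heat pump delivers Q̇_H = COP × Ẇ = 112.1 kW; the resistance heater delivers Ẇ = 3.300 kW.
Extra = (COP − 1)·Ẇ = 108.8 kW.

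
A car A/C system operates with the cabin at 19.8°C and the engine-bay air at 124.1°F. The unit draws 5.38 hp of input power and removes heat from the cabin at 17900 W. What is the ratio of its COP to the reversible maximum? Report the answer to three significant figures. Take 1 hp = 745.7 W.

0.478

Converting, Q̇_C = 17900 W = 24.00 hp, so COP_actual = Q̇_C/Ẇ = 24.00/5.380 = 4.462.
In absolute terms T_C = 292.95 K and T_H = 324.32 K, so ΔT = 31.37 K.
COP_Carnot = T_C/ΔT = 292.95/31.37 = 9.340.
η_II = COP_actual/COP_Carnot = 4.462/9.340 = 0.4777.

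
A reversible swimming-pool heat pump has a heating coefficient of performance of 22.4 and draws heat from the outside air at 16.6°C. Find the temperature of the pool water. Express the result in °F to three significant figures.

COP_HP = T_H/(T_H − T_C) rearranges to T_H = COP·T_C/(COP − 1).
With T_C = 289.75 K, T_H = 22.4 × 289.75/21.40 = 303.29 K.
Converting, 303.29 K = 86.25°F.

86.3 °F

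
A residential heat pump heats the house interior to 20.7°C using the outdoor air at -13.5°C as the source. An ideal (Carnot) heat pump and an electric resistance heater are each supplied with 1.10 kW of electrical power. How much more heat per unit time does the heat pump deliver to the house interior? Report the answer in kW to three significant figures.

In absolute terms T_C = 259.65 K and T_H = 293.85 K, so ΔT = 34.20 K.
COP_Carnot = T_H/ΔT = 293.85/34.20 = 8.592.
The heat pump delivers Q̇_H = COP × Ẇ = 9.451 kW; the resistance heater delivers Ẇ = 1.100 kW.
Extra = (COP − 1)·Ẇ = 8.351 kW.

8.35 kW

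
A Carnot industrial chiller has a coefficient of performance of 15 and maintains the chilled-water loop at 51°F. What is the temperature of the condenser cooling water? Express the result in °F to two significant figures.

COP_R = T_C/(T_H − T_C) gives T_H − T_C = T_C/COP.
With T_C = 283.71 K, T_H = 283.71 × (1 + 1/15) = 302.62 K.
Converting, 302.62 K = 85.04°F.

85 °F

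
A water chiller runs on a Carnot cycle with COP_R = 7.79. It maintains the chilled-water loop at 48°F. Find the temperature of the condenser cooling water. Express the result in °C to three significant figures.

COP_R = T_C/(T_H − T_C) gives T_H − T_C = T_C/COP.
With T_C = 282.04 K, T_H = 282.04 × (1 + 1/7.79) = 318.24 K.
Converting, 318.24 K = 45.09°C.

45.1 °C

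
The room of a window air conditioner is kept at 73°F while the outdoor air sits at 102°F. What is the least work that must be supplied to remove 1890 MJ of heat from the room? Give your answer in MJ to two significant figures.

100 MJ

In absolute terms T_C = 295.93 K and T_H = 312.04 K, so ΔT = 16.11 K.
The reversible limit is COP_R = T_C/ΔT = 18.37, so W_min = Q_C/COP = Q_C·ΔT/T_C.
W_min = 1890 × 16.11/295.93 = 102.9 MJ.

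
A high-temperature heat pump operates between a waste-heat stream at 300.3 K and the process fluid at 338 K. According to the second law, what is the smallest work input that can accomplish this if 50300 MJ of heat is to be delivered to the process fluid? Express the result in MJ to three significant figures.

5610 MJ

The reservoir spacing is ΔT = 338 − 300.3 = 37.70 K.
The reversible limit is COP_HP = T_H/ΔT = 8.966, so W_min = Q_H/COP = Q_H·ΔT/T_H.
W_min = 50300 × 37.70/338.00 = 5610 MJ.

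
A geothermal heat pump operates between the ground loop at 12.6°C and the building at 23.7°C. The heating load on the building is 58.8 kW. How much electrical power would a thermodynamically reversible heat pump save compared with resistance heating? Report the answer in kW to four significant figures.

In absolute terms T_C = 285.75 K and T_H = 296.85 K, so ΔT = 11.10 K.
COP_Carnot = T_H/ΔT = 296.85/11.10 = 26.74.
Resistance heating needs Ẇ_res = Q̇_H = 58.80 kW; the reversible heat pump needs only Ẇ_hp = Q̇_H/COP = 2.199 kW.
Saving = 58.80 − 2.199 = 56.60 kW.

56.60 kW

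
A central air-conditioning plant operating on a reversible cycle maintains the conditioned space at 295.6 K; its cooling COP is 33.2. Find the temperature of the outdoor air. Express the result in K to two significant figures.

300 K

COP_R = T_C/(T_H − T_C) gives T_H − T_C = T_C/COP.
With T_C = 295.60 K, T_H = 295.60 × (1 + 1/33.2) = 304.50 K.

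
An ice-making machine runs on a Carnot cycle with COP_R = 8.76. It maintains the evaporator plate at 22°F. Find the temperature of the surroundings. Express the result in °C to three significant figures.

25.0 °C

COP_R = T_C/(T_H − T_C) gives T_H − T_C = T_C/COP.
With T_C = 267.59 K, T_H = 267.59 × (1 + 1/8.76) = 298.14 K.
Converting, 298.14 K = 24.99°C.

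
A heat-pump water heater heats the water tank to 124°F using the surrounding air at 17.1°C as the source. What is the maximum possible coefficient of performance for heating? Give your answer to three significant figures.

In absolute terms T_C = 290.25 K and T_H = 324.26 K, so ΔT = 34.01 K.
For a reversible cycle, COP_Carnot = T_H/ΔT = 324.26/34.01 = 9.534.

9.53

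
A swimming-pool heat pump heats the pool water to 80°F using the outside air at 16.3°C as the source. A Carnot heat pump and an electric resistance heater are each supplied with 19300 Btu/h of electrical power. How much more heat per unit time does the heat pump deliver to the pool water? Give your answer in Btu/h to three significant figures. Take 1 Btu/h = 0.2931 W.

539000 Btu/h

In absolute terms T_C = 289.45 K and T_H = 299.82 K, so ΔT = 10.37 K.
COP_Carnot = T_H/ΔT = 299.82/10.37 = 28.92.
The heat pump delivers Q̇_H = COP × Ẇ = 558200 Btu/h; the resistance heater delivers Ẇ = 19300 Btu/h.
Extra = (COP − 1)·Ẇ = 538900 Btu/h.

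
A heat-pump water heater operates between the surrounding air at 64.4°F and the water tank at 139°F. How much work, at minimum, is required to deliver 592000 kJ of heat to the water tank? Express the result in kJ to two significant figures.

In absolute terms T_C = 291.15 K and T_H = 332.59 K, so ΔT = 41.44 K.
The reversible limit is COP_HP = T_H/ΔT = 8.025, so W_min = Q_H/COP = Q_H·ΔT/T_H.
W_min = 592000 × 41.44/332.59 = 73770 kJ.

74000 kJ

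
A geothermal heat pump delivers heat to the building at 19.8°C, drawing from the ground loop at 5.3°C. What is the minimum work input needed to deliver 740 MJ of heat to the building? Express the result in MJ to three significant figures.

36.6 MJ

In absolute terms T_C = 278.45 K and T_H = 292.95 K, so ΔT = 14.50 K.
The reversible limit is COP_HP = T_H/ΔT = 20.20, so W_min = Q_H/COP = Q_H·ΔT/T_H.
W_min = 740.0 × 14.50/292.95 = 36.63 MJ.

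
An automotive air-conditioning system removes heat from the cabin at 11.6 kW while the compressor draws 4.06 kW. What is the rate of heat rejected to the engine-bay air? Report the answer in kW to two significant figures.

16 kW

For a cyclic device the first law requires Q̇_H = Q̇_C + Ẇ.
Q̇_H = Q̇_C + Ẇ = 15.66 kW.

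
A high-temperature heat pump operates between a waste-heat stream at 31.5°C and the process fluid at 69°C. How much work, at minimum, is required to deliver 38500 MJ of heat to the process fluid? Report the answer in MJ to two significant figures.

4200 MJ

In absolute terms T_C = 304.65 K and T_H = 342.15 K, so ΔT = 37.50 K.
The reversible limit is COP_HP = T_H/ΔT = 9.124, so W_min = Q_H/COP = Q_H·ΔT/T_H.
W_min = 38500 × 37.50/342.15 = 4220 MJ.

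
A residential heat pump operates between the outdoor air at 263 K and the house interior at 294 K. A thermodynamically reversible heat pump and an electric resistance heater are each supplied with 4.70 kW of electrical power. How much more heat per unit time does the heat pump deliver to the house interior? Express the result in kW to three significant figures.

The reservoir spacing is ΔT = 294 − 263 = 31.00 K.
COP_Carnot = T_H/ΔT = 294.00/31.00 = 9.484.
The heat pump delivers Q̇_H = COP × Ẇ = 44.57 kW; the resistance heater delivers Ẇ = 4.700 kW.
Extra = (COP − 1)·Ẇ = 39.87 kW.

39.9 kW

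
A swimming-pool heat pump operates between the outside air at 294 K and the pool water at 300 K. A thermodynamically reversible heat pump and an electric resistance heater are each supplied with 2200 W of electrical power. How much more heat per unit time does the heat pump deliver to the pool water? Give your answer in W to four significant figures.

The reservoir spacing is ΔT = 300 − 294 = 6.000 K.
COP_Carnot = T_H/ΔT = 300.00/6.000 = 50.00.
The heat pump delivers Q̇_H = COP × Ẇ = 110000 W; the resistance heater delivers Ẇ = 2200 W.
Extra = (COP − 1)·Ẇ = 107800 W.

107800 W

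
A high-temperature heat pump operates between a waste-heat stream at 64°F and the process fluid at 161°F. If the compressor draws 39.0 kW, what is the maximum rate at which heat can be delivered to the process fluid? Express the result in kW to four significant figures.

249.5 kW

In absolute terms T_C = 290.93 K and T_H = 344.82 K, so ΔT = 53.89 K.
COP_Carnot = T_H/ΔT = 344.82/53.89 = 6.399.
Q̇_max = COP_Carnot × Ẇ = 6.399 × 39.00 kW = 249.5 kW.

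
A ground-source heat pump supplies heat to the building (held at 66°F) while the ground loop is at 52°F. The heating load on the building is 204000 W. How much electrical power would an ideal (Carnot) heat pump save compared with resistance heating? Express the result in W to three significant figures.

199000 W

In absolute terms T_C = 284.26 K and T_H = 292.04 K, so ΔT = 7.778 K.
COP_Carnot = T_H/ΔT = 292.04/7.778 = 37.55.
Resistance heating needs Ẇ_res = Q̇_H = 204000 W; the reversible heat pump needs only Ẇ_hp = Q̇_H/COP = 5433 W.
Saving = 204000 − 5433 = 198600 W.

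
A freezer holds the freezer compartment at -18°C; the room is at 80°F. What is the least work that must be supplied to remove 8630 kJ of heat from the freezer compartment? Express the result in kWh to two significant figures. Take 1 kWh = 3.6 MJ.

In absolute terms T_C = 255.15 K and T_H = 299.82 K, so ΔT = 44.67 K.
The reversible limit is COP_R = T_C/ΔT = 5.712, so W_min = Q_C/COP = Q_C·ΔT/T_C.
W_min = 8630 × 44.67/255.15 = 1511 kJ = 0.4197 kWh.

0.42 kWh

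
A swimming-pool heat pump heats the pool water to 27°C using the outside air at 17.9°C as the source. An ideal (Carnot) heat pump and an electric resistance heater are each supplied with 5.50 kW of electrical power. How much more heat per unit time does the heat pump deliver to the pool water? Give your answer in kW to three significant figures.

176 kW

In absolute terms T_C = 291.05 K and T_H = 300.15 K, so ΔT = 9.100 K.
COP_Carnot = T_H/ΔT = 300.15/9.100 = 32.98.
The heat pump delivers Q̇_H = COP × Ẇ = 181.4 kW; the resistance heater delivers Ẇ = 5.500 kW.
Extra = (COP − 1)·Ẇ = 175.9 kW.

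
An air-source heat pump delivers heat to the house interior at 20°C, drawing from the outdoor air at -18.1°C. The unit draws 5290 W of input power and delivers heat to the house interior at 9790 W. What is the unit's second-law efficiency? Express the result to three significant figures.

COP_actual = Q̇_H/Ẇ = 9790/5290 = 1.851.
In absolute terms T_C = 255.05 K and T_H = 293.15 K, so ΔT = 38.10 K.
COP_Carnot = T_H/ΔT = 293.15/38.10 = 7.694.
η_II = COP_actual/COP_Carnot = 1.851/7.694 = 0.2405.

0.241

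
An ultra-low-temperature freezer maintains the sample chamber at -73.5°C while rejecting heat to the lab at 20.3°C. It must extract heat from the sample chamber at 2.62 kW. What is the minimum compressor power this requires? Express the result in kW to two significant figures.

In absolute terms T_C = 199.65 K and T_H = 293.45 K, so ΔT = 93.80 K.
COP_Carnot = T_C/ΔT = 199.65/93.80 = 2.128.
Ẇ_min = Q̇/COP_Carnot = 2.620/2.128 = 1.231 kW.

1.2 kW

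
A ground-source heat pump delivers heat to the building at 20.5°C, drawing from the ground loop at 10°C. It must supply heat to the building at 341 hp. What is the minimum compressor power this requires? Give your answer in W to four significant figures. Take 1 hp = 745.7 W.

9092 W

In absolute terms T_C = 283.15 K and T_H = 293.65 K, so ΔT = 10.50 K.
COP_Carnot = T_H/ΔT = 293.65/10.50 = 27.97.
Ẇ_min = Q̇/COP_Carnot = 341.0/27.97 = 12.19 hp = 9092 W.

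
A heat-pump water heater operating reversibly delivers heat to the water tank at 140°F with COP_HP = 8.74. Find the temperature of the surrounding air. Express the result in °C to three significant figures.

21.9 °C

COP_HP = T_H/(T_H − T_C) gives T_H − T_C = T_H/COP.
With T_H = 333.15 K, T_C = 333.15 × (1 − 1/8.74) = 295.03 K.
Converting, 295.03 K = 21.88°C.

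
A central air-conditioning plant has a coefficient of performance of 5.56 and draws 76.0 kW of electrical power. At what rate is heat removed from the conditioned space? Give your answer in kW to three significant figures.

423 kW

Q̇_C = COP × Ẇ = 5.56 × 76.00 = 422.6 kW.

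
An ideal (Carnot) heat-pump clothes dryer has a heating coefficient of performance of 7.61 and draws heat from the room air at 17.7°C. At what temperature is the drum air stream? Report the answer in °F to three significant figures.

143 °F

COP_HP = T_H/(T_H − T_C) rearranges to T_H = COP·T_C/(COP − 1).
With T_C = 290.85 K, T_H = 7.61 × 290.85/6.610 = 334.85 K.
Converting, 334.85 K = 143.06°F.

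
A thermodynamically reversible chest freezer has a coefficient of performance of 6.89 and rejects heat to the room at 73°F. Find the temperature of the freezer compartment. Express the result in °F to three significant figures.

For a Carnot refrigerator COP_R = T_C/(T_H − T_C), so T_C = COP·T_H/(1 + COP).
With T_H = 295.93 K, T_C = 6.89 × 295.93/7.890 = 258.42 K.
Converting, 258.42 K = 5.49°F.

5.49 °F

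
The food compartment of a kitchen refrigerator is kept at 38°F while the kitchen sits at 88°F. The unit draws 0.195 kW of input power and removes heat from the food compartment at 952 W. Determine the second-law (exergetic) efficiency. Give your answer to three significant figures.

Converting, Q̇_C = 952.0 W = 0.9520 kW, so COP_actual = Q̇_C/Ẇ = 0.9520/0.1950 = 4.882.
In absolute terms T_C = 276.48 K and T_H = 304.26 K, so ΔT = 27.78 K.
COP_Carnot = T_C/ΔT = 276.48/27.78 = 9.953.
η_II = COP_actual/COP_Carnot = 4.882/9.953 = 0.4905.

0.490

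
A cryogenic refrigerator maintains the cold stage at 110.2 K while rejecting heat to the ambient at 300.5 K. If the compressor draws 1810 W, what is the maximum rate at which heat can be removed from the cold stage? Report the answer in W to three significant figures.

The reservoir spacing is ΔT = 300.5 − 110.2 = 190.3 K.
COP_Carnot = T_C/ΔT = 110.20/190.3 = 0.5791.
Q̇_max = COP_Carnot × Ẇ = 0.5791 × 1810 W = 1048 W.

1050 W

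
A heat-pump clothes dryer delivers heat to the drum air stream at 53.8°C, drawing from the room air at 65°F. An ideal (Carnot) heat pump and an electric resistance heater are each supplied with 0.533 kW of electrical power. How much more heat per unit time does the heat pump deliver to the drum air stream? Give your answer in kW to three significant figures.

4.38 kW

In absolute terms T_C = 291.48 K and T_H = 326.95 K, so ΔT = 35.47 K.
COP_Carnot = T_H/ΔT = 326.95/35.47 = 9.219.
The heat pump delivers Q̇_H = COP × Ẇ = 4.913 kW; the resistance heater delivers Ẇ = 0.5330 kW.
Extra = (COP − 1)·Ẇ = 4.380 kW.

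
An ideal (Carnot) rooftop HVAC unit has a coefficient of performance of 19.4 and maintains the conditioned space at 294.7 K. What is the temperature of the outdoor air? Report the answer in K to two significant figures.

COP_R = T_C/(T_H − T_C) gives T_H − T_C = T_C/COP.
With T_C = 294.70 K, T_H = 294.70 × (1 + 1/19.4) = 309.89 K.

310 K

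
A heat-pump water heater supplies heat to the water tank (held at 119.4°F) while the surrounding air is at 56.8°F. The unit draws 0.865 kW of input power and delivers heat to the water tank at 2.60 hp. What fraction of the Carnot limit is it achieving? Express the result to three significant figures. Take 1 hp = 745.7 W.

Converting, Q̇_H = 2.600 hp = 1.939 kW, so COP_actual = Q̇_H/Ẇ = 1.939/0.8650 = 2.241.
In absolute terms T_C = 286.93 K and T_H = 321.71 K, so ΔT = 34.78 K.
COP_Carnot = T_H/ΔT = 321.71/34.78 = 9.250.
η_II = COP_actual/COP_Carnot = 2.241/9.250 = 0.2423.

0.242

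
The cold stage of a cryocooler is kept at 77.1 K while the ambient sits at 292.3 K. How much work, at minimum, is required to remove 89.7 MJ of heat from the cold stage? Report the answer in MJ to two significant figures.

The reservoir spacing is ΔT = 292.3 − 77.1 = 215.2 K.
The reversible limit is COP_R = T_C/ΔT = 0.3583, so W_min = Q_C/COP = Q_C·ΔT/T_C.
W_min = 89.70 × 215.2/77.10 = 250.4 MJ.

250 MJ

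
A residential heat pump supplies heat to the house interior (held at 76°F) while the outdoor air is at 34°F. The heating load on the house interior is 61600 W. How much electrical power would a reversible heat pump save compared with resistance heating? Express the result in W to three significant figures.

56800 W

In absolute terms T_C = 274.26 K and T_H = 297.59 K, so ΔT = 23.33 K.
COP_Carnot = T_H/ΔT = 297.59/23.33 = 12.75.
Resistance heating needs Ẇ_res = Q̇_H = 61600 W; the reversible heat pump needs only Ẇ_hp = Q̇_H/COP = 4830 W.
Saving = 61600 − 4830 = 56770 W.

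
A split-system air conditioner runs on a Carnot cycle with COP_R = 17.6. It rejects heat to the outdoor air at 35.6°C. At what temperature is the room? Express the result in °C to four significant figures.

19.00 °C

For a Carnot refrigerator COP_R = T_C/(T_H − T_C), so T_C = COP·T_H/(1 + COP).
With T_H = 308.75 K, T_C = 17.6 × 308.75/18.60 = 292.15 K.
Converting, 292.15 K = 19.00°C.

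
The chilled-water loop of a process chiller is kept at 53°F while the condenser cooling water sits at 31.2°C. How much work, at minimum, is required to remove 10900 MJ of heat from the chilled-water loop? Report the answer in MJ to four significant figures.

In absolute terms T_C = 284.82 K and T_H = 304.35 K, so ΔT = 19.53 K.
The reversible limit is COP_R = T_C/ΔT = 14.58, so W_min = Q_C/COP = Q_C·ΔT/T_C.
W_min = 10900 × 19.53/284.82 = 747.5 MJ.

747.5 MJ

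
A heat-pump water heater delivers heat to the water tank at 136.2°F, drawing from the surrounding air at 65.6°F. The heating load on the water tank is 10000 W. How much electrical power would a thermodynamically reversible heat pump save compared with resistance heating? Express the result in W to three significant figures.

8820 W

In absolute terms T_C = 291.82 K and T_H = 331.04 K, so ΔT = 39.22 K.
COP_Carnot = T_H/ΔT = 331.04/39.22 = 8.440.
Resistance heating needs Ẇ_res = Q̇_H = 10000 W; the reversible heat pump needs only Ẇ_hp = Q̇_H/COP = 1185 W.
Saving = 10000 − 1185 = 8815 W.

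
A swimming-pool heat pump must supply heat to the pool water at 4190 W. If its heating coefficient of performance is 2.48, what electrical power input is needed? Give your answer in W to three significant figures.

Ẇ = Q̇_H/COP_HP = 4190/2.48 = 1690 W.

1690 W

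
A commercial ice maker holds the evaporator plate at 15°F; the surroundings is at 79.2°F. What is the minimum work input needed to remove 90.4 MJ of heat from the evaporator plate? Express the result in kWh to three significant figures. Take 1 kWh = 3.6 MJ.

3.40 kWh

In absolute terms T_C = 263.71 K and T_H = 299.37 K, so ΔT = 35.67 K.
The reversible limit is COP_R = T_C/ΔT = 7.394, so W_min = Q_C/COP = Q_C·ΔT/T_C.
W_min = 90.40 × 35.67/263.71 = 12.23 MJ = 3.396 kWh.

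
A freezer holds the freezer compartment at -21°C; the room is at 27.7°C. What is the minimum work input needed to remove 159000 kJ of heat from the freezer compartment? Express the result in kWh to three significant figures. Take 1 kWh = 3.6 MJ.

In absolute terms T_C = 252.15 K and T_H = 300.85 K, so ΔT = 48.70 K.
The reversible limit is COP_R = T_C/ΔT = 5.178, so W_min = Q_C/COP = Q_C·ΔT/T_C.
W_min = 159000 × 48.70/252.15 = 30710 kJ = 8.530 kWh.

8.53 kWh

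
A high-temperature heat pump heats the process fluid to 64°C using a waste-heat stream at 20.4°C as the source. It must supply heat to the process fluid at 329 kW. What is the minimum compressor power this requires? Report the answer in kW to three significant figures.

In absolute terms T_C = 293.55 K and T_H = 337.15 K, so ΔT = 43.60 K.
COP_Carnot = T_H/ΔT = 337.15/43.60 = 7.733.
Ẇ_min = Q̇/COP_Carnot = 329.0/7.733 = 42.55 kW.

42.5 kW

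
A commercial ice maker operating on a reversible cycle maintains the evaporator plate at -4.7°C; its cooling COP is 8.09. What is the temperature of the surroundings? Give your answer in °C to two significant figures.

28 °C

COP_R = T_C/(T_H − T_C) gives T_H − T_C = T_C/COP.
With T_C = 268.45 K, T_H = 268.45 × (1 + 1/8.09) = 301.63 K.
Converting, 301.63 K = 28.48°C.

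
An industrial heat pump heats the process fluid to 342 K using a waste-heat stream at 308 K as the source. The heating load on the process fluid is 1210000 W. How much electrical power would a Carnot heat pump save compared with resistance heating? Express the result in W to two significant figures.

1100000 W

The reservoir spacing is ΔT = 342 − 308 = 34.00 K.
COP_Carnot = T_H/ΔT = 342.00/34.00 = 10.06.
Resistance heating needs Ẇ_res = Q̇_H = 1210000 W; the reversible heat pump needs only Ẇ_hp = Q̇_H/COP = 120300 W.
Saving = 1210000 − 120300 = 1090000 W.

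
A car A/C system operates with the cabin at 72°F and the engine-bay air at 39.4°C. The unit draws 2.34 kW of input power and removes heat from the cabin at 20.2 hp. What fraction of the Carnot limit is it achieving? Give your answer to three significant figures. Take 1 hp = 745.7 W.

0.374

Converting, Q̇_C = 20.20 hp = 15.06 kW, so COP_actual = Q̇_C/Ẇ = 15.06/2.340 = 6.437.
In absolute terms T_C = 295.37 K and T_H = 312.55 K, so ΔT = 17.18 K.
COP_Carnot = T_C/ΔT = 295.37/17.18 = 17.20.
η_II = COP_actual/COP_Carnot = 6.437/17.20 = 0.3744.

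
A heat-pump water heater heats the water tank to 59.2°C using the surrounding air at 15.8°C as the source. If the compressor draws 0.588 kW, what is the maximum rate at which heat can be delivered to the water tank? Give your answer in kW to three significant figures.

In absolute terms T_C = 288.95 K and T_H = 332.35 K, so ΔT = 43.40 K.
COP_Carnot = T_H/ΔT = 332.35/43.40 = 7.658.
Q̇_max = COP_Carnot × Ẇ = 7.658 × 0.5880 kW = 4.503 kW.

4.50 kW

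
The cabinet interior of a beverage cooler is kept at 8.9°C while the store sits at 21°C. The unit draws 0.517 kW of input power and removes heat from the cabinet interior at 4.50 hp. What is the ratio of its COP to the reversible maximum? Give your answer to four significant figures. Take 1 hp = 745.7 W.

Converting, Q̇_C = 4.500 hp = 3.356 kW, so COP_actual = Q̇_C/Ẇ = 3.356/0.5170 = 6.491.
In absolute terms T_C = 282.05 K and T_H = 294.15 K, so ΔT = 12.10 K.
COP_Carnot = T_C/ΔT = 282.05/12.10 = 23.31.
η_II = COP_actual/COP_Carnot = 6.491/23.31 = 0.2784.

0.2784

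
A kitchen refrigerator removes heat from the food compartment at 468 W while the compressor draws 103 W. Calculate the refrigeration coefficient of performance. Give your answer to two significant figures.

The first law gives Q̇_H = Q̇_C + Ẇ, so the three rates are Q̇_C = 468.0, Q̇_H = 571.0, Ẇ = 103.0 W.
COP_R = Q̇_C/Ẇ = 468.0/103.0 = 4.544.

4.5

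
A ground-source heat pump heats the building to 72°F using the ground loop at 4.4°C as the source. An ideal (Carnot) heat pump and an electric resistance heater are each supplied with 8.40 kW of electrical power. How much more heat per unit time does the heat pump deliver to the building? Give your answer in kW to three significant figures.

131 kW

In absolute terms T_C = 277.55 K and T_H = 295.37 K, so ΔT = 17.82 K.
COP_Carnot = T_H/ΔT = 295.37/17.82 = 16.57.
The heat pump delivers Q̇_H = COP × Ẇ = 139.2 kW; the resistance heater delivers Ẇ = 8.400 kW.
Extra = (COP − 1)·Ẇ = 130.8 kW.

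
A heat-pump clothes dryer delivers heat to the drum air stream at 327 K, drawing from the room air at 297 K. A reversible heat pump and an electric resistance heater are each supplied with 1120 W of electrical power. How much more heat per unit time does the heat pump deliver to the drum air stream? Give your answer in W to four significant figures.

11090 W

The reservoir spacing is ΔT = 327 − 297 = 30.00 K.
COP_Carnot = T_H/ΔT = 327.00/30.00 = 10.90.
The heat pump delivers Q̇_H = COP × Ẇ = 12210 W; the resistance heater delivers Ẇ = 1120 W.
Extra = (COP − 1)·Ẇ = 11090 W.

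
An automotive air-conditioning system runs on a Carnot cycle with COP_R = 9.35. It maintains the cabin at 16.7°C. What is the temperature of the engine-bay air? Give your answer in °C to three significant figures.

COP_R = T_C/(T_H − T_C) gives T_H − T_C = T_C/COP.
With T_C = 289.85 K, T_H = 289.85 × (1 + 1/9.35) = 320.85 K.
Converting, 320.85 K = 47.70°C.

47.7 °C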